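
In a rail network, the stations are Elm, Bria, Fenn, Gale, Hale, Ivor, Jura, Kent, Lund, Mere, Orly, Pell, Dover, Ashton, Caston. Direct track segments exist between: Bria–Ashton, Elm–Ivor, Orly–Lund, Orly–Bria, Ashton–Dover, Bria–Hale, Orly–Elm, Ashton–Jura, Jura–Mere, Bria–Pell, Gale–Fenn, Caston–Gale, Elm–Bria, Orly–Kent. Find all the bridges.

The edges on the cycle Orly-Elm-Bria-Orly are not bridges since each lies on that cycle.
But removing Ashton–Dover disconnects Ashton from Dover; removing Elm–Ivor disconnects Elm from Ivor; removing Bria–Hale disconnects Bria from Hale; removing Jura–Mere disconnects Jura from Mere — these are bridges.
In total 11 edges are bridges.

Ashton-Bria, Ashton-Dover, Ashton-Jura, Bria-Hale, Bria-Pell, Caston-Gale, Elm-Ivor, Fenn-Gale, Jura-Mere, Kent-Orly, Lund-Orly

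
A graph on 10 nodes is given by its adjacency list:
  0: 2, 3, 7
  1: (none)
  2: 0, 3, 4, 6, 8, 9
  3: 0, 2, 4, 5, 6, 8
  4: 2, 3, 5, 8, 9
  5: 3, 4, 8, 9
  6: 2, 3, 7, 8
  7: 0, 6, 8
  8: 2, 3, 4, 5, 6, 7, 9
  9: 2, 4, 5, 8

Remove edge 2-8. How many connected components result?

2 and 8 are still connected via 2-3-8, so the component count stays at 2.

2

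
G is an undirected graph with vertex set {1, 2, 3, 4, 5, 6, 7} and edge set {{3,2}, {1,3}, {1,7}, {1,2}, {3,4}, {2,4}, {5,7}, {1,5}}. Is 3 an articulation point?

Deleting 3 leaves 2 components (was 2), so 3 is not a cut vertex.

No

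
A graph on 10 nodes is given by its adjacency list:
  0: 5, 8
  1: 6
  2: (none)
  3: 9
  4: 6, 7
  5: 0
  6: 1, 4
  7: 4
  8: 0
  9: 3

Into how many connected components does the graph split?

2 is isolated — a component by itself.
Starting from 3 we can reach 3, 9. That is one component of size 2.
Starting from 0 we can reach 0, 5, 8. That is one component of size 3.
Starting from 1 we can reach 1, 4, 6, 7. That is one component of size 4.
Total: 4 components.

4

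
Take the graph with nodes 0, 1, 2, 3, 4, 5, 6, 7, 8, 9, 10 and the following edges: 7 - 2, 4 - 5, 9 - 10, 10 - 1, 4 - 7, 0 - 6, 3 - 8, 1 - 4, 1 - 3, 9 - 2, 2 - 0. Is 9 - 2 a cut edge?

After removing 9 - 2, the path 9-10-1-4-7-2 still connects them, so the edge is not a bridge.

No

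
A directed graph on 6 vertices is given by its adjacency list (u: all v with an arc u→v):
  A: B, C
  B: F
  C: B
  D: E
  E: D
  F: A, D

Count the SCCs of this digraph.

{A, B, C, F} are all mutually reachable — one SCC of size 4.
{D, E} are all mutually reachable — one SCC of size 2.
That gives 2 strongly connected components.

2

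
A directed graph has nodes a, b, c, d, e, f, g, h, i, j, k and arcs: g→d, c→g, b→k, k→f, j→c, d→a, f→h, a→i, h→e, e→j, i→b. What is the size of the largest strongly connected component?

{a, b, c, d, e, f, g, h, i, j, k} are all mutually reachable — one SCC of size 11.
The largest has 11 vertices.

11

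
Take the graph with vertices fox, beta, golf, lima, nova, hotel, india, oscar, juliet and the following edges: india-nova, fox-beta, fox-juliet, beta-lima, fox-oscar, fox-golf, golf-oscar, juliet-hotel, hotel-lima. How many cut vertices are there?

1

Removing fox increases the component count from 2 to 3, so fox is a cut vertex.
By contrast removing india leaves 2 components; it is not a cut vertex. No other vertex is a cut vertex either.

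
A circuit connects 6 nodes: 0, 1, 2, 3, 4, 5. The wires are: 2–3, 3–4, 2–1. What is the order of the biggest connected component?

0 is isolated — a component by itself.
5 is isolated — a component by itself.
Starting from 1 we can reach 1, 2, 3, 4. That is one component of size 4.
The largest has 4 vertices.

4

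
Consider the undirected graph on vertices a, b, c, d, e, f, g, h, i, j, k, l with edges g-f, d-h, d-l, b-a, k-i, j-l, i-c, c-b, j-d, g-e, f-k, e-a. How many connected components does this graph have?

Starting from d we can reach d, h, j, l. That is one component of size 4.
Starting from a we can reach a, b, c, e, f, g, i, k. That is one component of size 8.
Total: 2 components.

2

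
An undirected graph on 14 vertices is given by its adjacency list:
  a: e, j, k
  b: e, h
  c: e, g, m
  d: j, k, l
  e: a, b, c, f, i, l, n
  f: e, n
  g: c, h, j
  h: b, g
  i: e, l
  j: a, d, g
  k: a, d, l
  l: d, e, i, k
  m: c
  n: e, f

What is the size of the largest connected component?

Starting from a we can reach a, b, c, d, e, f, g, h, i, j, k, l, m, n. That is one component of size 14.
The largest has 14 vertices.

14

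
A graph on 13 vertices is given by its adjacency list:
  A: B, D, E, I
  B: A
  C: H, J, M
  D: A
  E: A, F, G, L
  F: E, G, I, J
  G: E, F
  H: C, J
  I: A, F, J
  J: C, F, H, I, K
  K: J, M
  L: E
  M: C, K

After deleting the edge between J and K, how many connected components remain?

J and K are still connected via J-C-M-K, so the component count stays at 1.

1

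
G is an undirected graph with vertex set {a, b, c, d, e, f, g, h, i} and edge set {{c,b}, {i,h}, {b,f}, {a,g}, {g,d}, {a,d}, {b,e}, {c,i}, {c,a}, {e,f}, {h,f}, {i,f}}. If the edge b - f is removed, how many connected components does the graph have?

b and f are still connected via b-e-f, so the component count stays at 1.

1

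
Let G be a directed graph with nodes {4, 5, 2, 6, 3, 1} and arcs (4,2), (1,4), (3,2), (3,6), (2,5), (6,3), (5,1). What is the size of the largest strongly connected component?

4

{1, 2, 4, 5} are all mutually reachable — one SCC of size 4.
{3, 6} are all mutually reachable — one SCC of size 2.
The largest has 4 vertices.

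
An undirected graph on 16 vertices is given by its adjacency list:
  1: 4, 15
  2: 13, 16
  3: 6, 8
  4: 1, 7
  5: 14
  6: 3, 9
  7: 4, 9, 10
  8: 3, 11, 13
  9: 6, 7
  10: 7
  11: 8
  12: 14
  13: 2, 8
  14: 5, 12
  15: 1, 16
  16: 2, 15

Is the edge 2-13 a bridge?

After removing 2-13, the path 2-16-15-1-4-7-9-6-3-8-13 still connects them, so the edge is not a bridge.

No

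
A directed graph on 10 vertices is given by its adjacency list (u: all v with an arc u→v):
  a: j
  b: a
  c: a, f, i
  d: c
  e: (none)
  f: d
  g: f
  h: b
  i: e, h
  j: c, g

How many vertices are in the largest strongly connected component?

9

{a, b, c, d, f, g, h, i, j} are all mutually reachable — one SCC of size 9.
{e} is an SCC by itself.
The largest has 9 vertices.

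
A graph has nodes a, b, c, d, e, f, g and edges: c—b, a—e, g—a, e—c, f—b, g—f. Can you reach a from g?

From g we can reach a, b, c, e, f, g, which includes a.

Yes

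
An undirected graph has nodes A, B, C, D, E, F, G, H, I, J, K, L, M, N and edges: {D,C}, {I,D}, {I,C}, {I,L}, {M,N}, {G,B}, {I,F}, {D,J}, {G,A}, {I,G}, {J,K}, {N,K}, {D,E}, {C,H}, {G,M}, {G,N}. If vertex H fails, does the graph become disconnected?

Deleting H leaves 1 component (was 1), so H is not a cut vertex.

No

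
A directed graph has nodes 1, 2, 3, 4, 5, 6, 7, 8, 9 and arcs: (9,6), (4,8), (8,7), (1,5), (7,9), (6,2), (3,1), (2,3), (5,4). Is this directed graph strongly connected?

Yes

From 7 we can reach every vertex (1, 2, 3, 4, 5, 6, 7, 8, 9), and every vertex can reach 7 (1, 2, 3, 4, 5, 6, 7, 8, 9). So the whole graph is one strongly connected component.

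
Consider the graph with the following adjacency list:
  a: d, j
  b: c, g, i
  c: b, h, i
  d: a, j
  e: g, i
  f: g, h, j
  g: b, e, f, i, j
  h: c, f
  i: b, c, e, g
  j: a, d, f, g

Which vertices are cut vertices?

Removing j increases the component count from 1 to 2, so j is a cut vertex.
By contrast removing c leaves 1 component; it is not a cut vertex. No other vertex is a cut vertex either.

j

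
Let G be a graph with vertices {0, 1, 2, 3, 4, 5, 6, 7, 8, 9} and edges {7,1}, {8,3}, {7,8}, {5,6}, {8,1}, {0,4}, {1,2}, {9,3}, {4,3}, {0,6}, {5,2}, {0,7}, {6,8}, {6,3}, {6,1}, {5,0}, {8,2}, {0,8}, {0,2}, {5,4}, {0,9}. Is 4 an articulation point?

No

Deleting 4 leaves 1 component (was 1) (its neighbors 0, 3, 5 remain connected to each other), so 4 is not a cut vertex.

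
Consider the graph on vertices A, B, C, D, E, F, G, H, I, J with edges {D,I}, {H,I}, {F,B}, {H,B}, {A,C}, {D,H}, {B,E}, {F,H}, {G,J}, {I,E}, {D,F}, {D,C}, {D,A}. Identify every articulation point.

D

Removing D increases the component count from 2 to 3, so D is a cut vertex.
By contrast removing B leaves 2 components; it is not a cut vertex. No other vertex is a cut vertex either.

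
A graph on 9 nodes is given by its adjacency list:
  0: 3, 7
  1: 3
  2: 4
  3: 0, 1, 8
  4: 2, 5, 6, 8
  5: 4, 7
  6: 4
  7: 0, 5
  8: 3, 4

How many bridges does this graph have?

3

The edges on the cycle 4-5-7-0-3-8-4 are not bridges since each lies on that cycle.
But removing 4-2 disconnects 4 from 2; removing 3-1 disconnects 3 from 1; removing 4-6 disconnects 4 from 6 — these are bridges.
That makes 3 bridges.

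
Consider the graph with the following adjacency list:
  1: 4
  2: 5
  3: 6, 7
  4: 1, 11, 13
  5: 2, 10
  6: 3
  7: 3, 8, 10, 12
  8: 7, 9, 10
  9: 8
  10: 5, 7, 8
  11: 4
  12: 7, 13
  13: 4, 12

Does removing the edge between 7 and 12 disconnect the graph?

Yes

Removing 7-12 leaves no path between 7 and 12: the component count goes from 1 to 2. So it is a bridge.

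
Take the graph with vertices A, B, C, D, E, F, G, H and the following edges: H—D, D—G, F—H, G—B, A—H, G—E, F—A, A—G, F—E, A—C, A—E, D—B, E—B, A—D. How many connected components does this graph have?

Starting from A we can reach A, B, C, D, E, F, G, H. That is one component of size 8.
Total: 1 component.

1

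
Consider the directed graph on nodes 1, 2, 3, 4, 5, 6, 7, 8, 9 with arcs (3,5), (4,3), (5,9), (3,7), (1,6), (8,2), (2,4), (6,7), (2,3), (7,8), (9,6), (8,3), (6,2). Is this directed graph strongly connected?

No

There is no directed path from 4 to 1, so the graph is not strongly connected.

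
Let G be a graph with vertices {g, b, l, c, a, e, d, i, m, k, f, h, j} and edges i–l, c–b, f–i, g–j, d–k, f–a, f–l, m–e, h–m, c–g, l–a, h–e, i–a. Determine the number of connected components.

Starting from d we can reach d, k. That is one component of size 2.
Starting from e we can reach e, h, m. That is one component of size 3.
Starting from a we can reach a, f, i, l. That is one component of size 4.
Starting from b we can reach b, c, g, j. That is one component of size 4.
Total: 4 components.

4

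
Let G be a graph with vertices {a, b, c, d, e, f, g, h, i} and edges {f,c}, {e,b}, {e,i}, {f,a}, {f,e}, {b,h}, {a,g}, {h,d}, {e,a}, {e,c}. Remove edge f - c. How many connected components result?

1

f and c are still connected via f-e-c, so the component count stays at 1.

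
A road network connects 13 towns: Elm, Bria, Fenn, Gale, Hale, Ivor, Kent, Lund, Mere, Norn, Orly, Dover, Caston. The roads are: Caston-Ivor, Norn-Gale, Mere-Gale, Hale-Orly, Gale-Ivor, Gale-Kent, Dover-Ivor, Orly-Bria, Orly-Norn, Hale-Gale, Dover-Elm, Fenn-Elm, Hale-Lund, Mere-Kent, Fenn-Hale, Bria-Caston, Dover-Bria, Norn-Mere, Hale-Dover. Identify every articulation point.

Removing Hale increases the component count from 1 to 2, so Hale is a cut vertex.
By contrast removing Mere leaves 1 component; it is not a cut vertex. No other vertex is a cut vertex either.

Hale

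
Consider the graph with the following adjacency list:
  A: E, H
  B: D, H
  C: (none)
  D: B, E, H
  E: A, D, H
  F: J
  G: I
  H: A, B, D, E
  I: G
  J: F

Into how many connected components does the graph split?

4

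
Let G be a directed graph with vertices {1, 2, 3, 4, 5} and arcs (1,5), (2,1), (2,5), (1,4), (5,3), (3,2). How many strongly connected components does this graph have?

2

{1, 2, 3, 5} are all mutually reachable — one SCC of size 4.
{4} is an SCC by itself.
That gives 2 strongly connected components.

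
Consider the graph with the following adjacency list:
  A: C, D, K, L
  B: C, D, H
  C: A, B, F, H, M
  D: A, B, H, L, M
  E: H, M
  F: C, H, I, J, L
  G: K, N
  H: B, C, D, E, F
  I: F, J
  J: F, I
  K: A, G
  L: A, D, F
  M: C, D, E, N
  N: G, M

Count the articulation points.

Removing F increases the component count from 1 to 2, so F is a cut vertex.
By contrast removing H leaves 1 component; it is not a cut vertex. No other vertex is a cut vertex either.

1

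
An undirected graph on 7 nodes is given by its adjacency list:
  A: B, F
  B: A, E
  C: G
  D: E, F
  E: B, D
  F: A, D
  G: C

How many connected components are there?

Starting from C we can reach C, G. That is one component of size 2.
Starting from A we can reach A, B, D, E, F. That is one component of size 5.
Total: 2 components.

2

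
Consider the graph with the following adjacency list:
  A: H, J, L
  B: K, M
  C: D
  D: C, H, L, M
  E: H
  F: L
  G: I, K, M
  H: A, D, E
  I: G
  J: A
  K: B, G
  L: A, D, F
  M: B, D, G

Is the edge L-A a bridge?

No

After removing L-A, the path L-D-H-A still connects them, so the edge is not a bridge.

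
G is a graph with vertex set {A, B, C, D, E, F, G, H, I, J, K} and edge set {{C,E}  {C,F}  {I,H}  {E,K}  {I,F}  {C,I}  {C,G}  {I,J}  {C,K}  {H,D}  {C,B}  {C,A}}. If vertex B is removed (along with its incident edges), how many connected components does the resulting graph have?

1

With B gone, the remaining components are: {A, C, D, E, F, G, H, I, J, K}.
That is 1 component.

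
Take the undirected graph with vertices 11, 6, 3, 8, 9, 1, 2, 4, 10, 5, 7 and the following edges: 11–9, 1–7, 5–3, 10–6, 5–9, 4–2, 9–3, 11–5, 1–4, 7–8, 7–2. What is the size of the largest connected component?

5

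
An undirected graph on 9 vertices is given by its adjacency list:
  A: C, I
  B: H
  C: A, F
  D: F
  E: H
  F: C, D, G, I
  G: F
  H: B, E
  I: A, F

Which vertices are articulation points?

F, H

Removing F increases the component count from 2 to 4, so F is a cut vertex.
Removing H increases the component count from 2 to 3, so H is a cut vertex.
By contrast removing I leaves 2 components; it is not a cut vertex. No other vertex is a cut vertex either.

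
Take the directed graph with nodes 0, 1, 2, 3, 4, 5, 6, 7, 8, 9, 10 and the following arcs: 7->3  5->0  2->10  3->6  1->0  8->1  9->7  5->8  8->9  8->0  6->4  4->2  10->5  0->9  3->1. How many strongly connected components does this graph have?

1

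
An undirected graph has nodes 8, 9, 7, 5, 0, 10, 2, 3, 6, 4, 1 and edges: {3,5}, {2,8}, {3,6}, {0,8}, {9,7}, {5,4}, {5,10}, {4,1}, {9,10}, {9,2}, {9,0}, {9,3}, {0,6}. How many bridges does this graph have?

The edges on the cycle 9-2-8-0-9 are not bridges since each lies on that cycle.
But removing 9 - 7 disconnects 9 from 7; removing 1 - 4 disconnects 1 from 4; removing 4 - 5 disconnects 4 from 5 — these are bridges.
That makes 3 bridges.

3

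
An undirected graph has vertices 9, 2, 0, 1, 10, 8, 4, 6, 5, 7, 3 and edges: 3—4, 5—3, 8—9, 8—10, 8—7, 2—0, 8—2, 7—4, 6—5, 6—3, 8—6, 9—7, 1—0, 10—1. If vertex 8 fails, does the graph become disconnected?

Yes

Deleting 8 raises the number of components from 1 to 2, so 8 is a cut vertex.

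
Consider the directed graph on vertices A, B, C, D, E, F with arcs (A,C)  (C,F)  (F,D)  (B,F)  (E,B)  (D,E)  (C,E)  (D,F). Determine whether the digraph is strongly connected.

There is no directed path from C to A, so the graph is not strongly connected.

No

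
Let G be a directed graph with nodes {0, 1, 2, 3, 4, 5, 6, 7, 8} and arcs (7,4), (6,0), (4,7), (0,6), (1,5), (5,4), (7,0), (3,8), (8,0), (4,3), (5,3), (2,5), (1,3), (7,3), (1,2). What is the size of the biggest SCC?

2

{4, 7} are all mutually reachable — one SCC of size 2.
{0, 6} are all mutually reachable — one SCC of size 2.
{3} is an SCC by itself.
{2} is an SCC by itself.
{8} is an SCC by itself.
(and 2 more singleton SCCs)
The largest has 2 vertices.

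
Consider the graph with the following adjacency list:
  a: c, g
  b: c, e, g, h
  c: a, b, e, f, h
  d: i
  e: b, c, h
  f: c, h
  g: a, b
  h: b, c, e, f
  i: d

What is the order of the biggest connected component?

Starting from d we can reach d, i. That is one component of size 2.
Starting from a we can reach a, b, c, e, f, g, h. That is one component of size 7.
The largest has 7 vertices.

7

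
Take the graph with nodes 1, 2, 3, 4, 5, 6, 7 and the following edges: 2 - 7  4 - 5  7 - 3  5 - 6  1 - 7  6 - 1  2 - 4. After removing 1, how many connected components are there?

With 1 gone, the remaining components are: {2, 3, 4, 5, 6, 7}.
That is 1 component.

1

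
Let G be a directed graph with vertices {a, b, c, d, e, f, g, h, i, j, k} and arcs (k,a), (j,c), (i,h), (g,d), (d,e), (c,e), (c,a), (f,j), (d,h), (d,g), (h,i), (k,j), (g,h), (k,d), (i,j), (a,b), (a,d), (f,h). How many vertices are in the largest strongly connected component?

{a, c, d, g, h, i, j} are all mutually reachable — one SCC of size 7.
{b} is an SCC by itself.
{k} is an SCC by itself.
{e} is an SCC by itself.
{f} is an SCC by itself.
The largest has 7 vertices.

7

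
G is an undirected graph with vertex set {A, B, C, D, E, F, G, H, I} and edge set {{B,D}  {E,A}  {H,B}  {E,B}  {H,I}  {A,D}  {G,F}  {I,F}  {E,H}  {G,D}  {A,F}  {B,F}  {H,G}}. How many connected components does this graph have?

C is isolated — a component by itself.
Starting from A we can reach A, B, D, E, F, G, H, I. That is one component of size 8.
Total: 2 components.

2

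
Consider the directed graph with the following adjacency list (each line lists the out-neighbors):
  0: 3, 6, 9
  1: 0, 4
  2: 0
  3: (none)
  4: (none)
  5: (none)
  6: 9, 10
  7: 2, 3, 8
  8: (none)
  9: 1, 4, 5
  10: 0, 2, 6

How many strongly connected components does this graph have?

6

{0, 1, 2, 6, 9, 10} are all mutually reachable — one SCC of size 6.
{3} is an SCC by itself.
{8} is an SCC by itself.
{4} is an SCC by itself.
{7} is an SCC by itself.
(and 1 more singleton SCC)
That gives 6 strongly connected components.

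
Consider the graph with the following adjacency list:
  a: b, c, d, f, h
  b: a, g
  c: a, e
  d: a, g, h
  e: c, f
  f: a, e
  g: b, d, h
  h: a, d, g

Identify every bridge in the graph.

none

The edges on the cycle a-f-e-c-a are not bridges since each lies on that cycle.
Every edge lies on some cycle, so there are no bridges.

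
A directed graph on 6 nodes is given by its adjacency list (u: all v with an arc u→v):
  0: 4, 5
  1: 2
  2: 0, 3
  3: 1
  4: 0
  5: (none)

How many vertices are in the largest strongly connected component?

3

{1, 2, 3} are all mutually reachable — one SCC of size 3.
{0, 4} are all mutually reachable — one SCC of size 2.
{5} is an SCC by itself.
The largest has 3 vertices.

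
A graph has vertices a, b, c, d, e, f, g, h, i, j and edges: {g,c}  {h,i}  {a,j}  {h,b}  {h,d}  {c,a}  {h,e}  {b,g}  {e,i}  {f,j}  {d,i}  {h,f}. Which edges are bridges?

none

The edges on the cycle h-e-i-h are not bridges since each lies on that cycle.
Every edge lies on some cycle, so there are no bridges.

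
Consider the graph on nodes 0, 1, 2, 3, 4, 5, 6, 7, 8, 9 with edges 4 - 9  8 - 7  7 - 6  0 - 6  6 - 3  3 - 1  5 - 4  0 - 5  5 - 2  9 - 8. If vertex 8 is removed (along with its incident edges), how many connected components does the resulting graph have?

1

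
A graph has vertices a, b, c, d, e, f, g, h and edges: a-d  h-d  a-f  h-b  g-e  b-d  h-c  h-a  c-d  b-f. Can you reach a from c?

Yes

From c we can reach a, b, c, d, f, h, which includes a.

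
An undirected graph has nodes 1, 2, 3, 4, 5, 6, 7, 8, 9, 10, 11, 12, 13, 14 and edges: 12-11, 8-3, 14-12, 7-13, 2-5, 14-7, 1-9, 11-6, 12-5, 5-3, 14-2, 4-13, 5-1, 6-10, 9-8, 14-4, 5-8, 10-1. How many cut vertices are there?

Removing 14 increases the component count from 1 to 2, so 14 is a cut vertex.
By contrast removing 1 leaves 1 component; it is not a cut vertex. No other vertex is a cut vertex either.

1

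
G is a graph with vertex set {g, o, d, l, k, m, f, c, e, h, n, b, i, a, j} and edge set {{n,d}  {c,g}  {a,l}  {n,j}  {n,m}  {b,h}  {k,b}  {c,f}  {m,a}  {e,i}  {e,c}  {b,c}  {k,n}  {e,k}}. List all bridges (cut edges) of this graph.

The edges on the cycle e-k-b-c-e are not bridges since each lies on that cycle.
But removing k-n disconnects k from n; removing d-n disconnects d from n; removing c-g disconnects c from g; removing b-h disconnects b from h — these are bridges.
In total 10 edges are bridges.

a-l, a-m, b-h, c-f, c-g, d-n, e-i, j-n, k-n, m-n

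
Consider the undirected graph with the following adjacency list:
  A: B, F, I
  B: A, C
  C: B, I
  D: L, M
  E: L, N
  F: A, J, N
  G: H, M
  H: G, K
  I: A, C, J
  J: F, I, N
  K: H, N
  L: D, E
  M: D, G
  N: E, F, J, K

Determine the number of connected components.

Starting from A we can reach A, B, C, D, E, F, G, H, I, J, K, L, M, N. That is one component of size 14.
Total: 1 component.

1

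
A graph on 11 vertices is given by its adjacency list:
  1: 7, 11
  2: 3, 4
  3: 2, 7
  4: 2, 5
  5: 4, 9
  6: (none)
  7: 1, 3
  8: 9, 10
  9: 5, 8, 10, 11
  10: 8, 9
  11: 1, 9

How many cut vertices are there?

1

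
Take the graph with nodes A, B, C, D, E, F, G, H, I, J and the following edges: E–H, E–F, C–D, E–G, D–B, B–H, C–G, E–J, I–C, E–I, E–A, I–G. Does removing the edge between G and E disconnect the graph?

No

After removing G–E, the path G-I-E still connects them, so the edge is not a bridge.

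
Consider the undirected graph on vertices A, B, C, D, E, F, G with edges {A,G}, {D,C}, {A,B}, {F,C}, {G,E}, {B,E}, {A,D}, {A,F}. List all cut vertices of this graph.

A

Removing A increases the component count from 1 to 2, so A is a cut vertex.
By contrast removing D leaves 1 component; it is not a cut vertex. No other vertex is a cut vertex either.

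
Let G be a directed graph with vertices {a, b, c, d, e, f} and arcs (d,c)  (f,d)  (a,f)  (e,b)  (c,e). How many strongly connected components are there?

6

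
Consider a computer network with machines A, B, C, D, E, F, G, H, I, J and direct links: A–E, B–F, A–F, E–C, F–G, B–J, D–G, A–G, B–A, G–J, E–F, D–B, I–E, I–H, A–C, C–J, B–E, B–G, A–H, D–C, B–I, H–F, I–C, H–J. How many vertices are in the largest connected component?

10

Starting from A we can reach A, B, C, D, E, F, G, H, I, J. That is one component of size 10.
The largest has 10 vertices.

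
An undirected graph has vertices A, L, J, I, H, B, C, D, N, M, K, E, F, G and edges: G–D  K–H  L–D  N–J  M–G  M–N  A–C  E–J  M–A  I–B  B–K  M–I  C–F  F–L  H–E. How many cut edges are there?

0

The edges on the cycle M-I-B-K-H-E-J-N-M are not bridges since each lies on that cycle.
Every edge lies on some cycle, so there are no bridges.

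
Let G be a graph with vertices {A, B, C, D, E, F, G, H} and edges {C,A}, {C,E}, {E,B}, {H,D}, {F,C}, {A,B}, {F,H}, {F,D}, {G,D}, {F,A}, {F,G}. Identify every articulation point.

Removing F increases the component count from 1 to 2, so F is a cut vertex.
By contrast removing E leaves 1 component; it is not a cut vertex. No other vertex is a cut vertex either.

F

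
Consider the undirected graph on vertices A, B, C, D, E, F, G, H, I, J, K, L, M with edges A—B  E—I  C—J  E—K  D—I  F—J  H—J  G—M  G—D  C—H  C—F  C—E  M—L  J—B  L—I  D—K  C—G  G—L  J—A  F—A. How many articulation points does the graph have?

Removing C increases the component count from 1 to 2, so C is a cut vertex.
By contrast removing G leaves 1 component; it is not a cut vertex. No other vertex is a cut vertex either.

1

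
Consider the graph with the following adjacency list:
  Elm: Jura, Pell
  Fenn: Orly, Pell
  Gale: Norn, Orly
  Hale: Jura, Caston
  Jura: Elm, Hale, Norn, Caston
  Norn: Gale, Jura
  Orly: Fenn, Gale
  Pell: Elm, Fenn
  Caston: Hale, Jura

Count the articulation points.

1

Removing Jura increases the component count from 1 to 2, so Jura is a cut vertex.
By contrast removing Hale leaves 1 component; it is not a cut vertex. No other vertex is a cut vertex either.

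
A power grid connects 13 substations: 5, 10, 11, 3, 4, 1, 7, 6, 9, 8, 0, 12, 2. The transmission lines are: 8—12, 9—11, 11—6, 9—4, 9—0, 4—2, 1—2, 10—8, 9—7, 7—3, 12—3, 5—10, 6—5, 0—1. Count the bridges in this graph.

The edges on the cycle 9-11-6-5-10-8-12-3-7-9 are not bridges since each lies on that cycle.
Every edge lies on some cycle, so there are no bridges.

0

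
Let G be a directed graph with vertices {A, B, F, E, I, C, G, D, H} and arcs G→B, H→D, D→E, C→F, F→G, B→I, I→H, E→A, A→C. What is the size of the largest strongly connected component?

9

{A, B, C, D, E, F, G, H, I} are all mutually reachable — one SCC of size 9.
The largest has 9 vertices.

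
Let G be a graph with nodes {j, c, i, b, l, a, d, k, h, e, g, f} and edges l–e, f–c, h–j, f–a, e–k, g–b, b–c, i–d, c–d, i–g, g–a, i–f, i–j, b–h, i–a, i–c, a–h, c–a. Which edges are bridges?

e-k, e-l

The edges on the cycle i-g-b-c-a-i are not bridges since each lies on that cycle.
But removing e–k disconnects e from k; removing l–e disconnects l from e — these are bridges.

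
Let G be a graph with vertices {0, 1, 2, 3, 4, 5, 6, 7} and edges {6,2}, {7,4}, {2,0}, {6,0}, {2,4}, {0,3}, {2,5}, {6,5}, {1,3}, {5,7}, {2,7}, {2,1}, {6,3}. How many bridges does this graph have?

0

The edges on the cycle 6-2-1-3-6 are not bridges since each lies on that cycle.
Every edge lies on some cycle, so there are no bridges.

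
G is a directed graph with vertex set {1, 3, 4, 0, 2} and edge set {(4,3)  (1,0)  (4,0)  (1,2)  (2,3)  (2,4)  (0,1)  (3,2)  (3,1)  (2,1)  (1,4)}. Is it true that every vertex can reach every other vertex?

From 0 we can reach every vertex (0, 1, 2, 3, 4), and every vertex can reach 0 (0, 1, 2, 3, 4). So the whole graph is one strongly connected component.

Yes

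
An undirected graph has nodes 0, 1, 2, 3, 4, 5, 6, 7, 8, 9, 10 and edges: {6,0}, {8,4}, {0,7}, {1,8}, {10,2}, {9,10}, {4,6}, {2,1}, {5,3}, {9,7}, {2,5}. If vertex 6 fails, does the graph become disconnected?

Deleting 6 leaves 1 component (was 1) (its neighbors 0, 4 remain connected to each other), so 6 is not a cut vertex.

No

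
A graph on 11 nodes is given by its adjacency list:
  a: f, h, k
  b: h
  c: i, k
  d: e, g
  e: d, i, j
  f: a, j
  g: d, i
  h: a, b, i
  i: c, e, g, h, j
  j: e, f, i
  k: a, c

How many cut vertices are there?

Removing h increases the component count from 1 to 2, so h is a cut vertex.
By contrast removing g leaves 1 component; it is not a cut vertex. No other vertex is a cut vertex either.

1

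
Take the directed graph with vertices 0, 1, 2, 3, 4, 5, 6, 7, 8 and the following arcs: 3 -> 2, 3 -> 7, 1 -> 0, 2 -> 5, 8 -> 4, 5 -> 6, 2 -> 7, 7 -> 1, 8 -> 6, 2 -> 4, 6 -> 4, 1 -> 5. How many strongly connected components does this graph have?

{4} is an SCC by itself.
{0} is an SCC by itself.
{5} is an SCC by itself.
{3} is an SCC by itself.
{6} is an SCC by itself.
(and 4 more singleton SCCs)
That gives 9 strongly connected components.

9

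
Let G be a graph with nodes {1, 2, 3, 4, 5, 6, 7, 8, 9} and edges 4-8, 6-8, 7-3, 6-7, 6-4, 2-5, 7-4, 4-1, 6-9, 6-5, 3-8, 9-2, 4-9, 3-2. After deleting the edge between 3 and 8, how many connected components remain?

1

3 and 8 are still connected via 3-7-6-8, so the component count stays at 1.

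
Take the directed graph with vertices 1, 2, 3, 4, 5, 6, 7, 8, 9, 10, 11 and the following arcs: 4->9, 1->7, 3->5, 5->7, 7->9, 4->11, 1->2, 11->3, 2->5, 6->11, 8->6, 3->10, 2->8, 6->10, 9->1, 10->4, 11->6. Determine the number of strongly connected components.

{1, 2, 3, 4, 5, 6, 7, 8, 9, 10, 11} are all mutually reachable — one SCC of size 11.
That gives 1 strongly connected component.

1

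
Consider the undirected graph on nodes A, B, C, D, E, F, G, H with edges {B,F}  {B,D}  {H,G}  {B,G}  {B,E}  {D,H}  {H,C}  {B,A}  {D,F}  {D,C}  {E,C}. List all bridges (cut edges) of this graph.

A-B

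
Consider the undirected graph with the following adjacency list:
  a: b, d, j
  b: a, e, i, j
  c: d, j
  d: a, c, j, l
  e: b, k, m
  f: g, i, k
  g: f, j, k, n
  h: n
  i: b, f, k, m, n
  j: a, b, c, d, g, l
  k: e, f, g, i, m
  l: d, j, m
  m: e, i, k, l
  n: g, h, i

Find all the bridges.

h-n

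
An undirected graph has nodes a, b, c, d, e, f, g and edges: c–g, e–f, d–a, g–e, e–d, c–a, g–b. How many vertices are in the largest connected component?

Starting from a we can reach a, b, c, d, e, f, g. That is one component of size 7.
The largest has 7 vertices.

7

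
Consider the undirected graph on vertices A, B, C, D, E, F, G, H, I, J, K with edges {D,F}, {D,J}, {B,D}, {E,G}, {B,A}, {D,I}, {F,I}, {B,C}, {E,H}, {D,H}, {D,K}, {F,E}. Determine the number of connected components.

Starting from A we can reach A, B, C, D, E, F, G, H, I, J, K. That is one component of size 11.
Total: 1 component.

1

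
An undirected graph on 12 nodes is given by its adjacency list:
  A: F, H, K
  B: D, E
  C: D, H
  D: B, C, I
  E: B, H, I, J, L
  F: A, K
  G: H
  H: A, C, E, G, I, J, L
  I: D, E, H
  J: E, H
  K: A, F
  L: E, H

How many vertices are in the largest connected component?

12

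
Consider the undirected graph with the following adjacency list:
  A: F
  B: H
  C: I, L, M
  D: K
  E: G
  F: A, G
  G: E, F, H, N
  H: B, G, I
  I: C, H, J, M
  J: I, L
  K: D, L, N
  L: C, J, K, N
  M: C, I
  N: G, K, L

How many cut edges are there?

The edges on the cycle H-G-N-L-C-I-H are not bridges since each lies on that cycle.
But removing E-G disconnects E from G; removing A-F disconnects A from F; removing B-H disconnects B from H; removing K-D disconnects K from D — these are bridges.
In total 5 edges are bridges.

5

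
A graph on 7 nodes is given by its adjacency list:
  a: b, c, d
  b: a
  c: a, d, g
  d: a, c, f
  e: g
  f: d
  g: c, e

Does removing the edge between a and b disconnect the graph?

Yes

Removing a-b leaves no path between a and b: the component count goes from 1 to 2. So it is a bridge.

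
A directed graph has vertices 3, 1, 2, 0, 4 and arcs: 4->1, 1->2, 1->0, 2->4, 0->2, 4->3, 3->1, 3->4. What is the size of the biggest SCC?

{0, 1, 2, 3, 4} are all mutually reachable — one SCC of size 5.
The largest has 5 vertices.

5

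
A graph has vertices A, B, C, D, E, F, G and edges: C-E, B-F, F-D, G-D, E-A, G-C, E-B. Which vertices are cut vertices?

E

Removing E increases the component count from 1 to 2, so E is a cut vertex.
By contrast removing F leaves 1 component; it is not a cut vertex. No other vertex is a cut vertex either.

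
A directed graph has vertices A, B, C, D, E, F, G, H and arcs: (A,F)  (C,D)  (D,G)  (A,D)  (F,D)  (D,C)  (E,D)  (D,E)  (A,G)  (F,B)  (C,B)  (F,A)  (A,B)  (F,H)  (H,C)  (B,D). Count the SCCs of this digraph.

4

{B, C, D, E} are all mutually reachable — one SCC of size 4.
{A, F} are all mutually reachable — one SCC of size 2.
{H} is an SCC by itself.
{G} is an SCC by itself.
That gives 4 strongly connected components.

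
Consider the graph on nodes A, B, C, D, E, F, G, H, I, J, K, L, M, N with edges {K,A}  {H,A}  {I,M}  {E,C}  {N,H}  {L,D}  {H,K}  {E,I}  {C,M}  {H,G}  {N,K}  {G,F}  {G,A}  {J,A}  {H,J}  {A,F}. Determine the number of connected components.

4

B is isolated — a component by itself.
Starting from D we can reach D, L. That is one component of size 2.
Starting from C we can reach C, E, I, M. That is one component of size 4.
Starting from A we can reach A, F, G, H, J, K, N. That is one component of size 7.
Total: 4 components.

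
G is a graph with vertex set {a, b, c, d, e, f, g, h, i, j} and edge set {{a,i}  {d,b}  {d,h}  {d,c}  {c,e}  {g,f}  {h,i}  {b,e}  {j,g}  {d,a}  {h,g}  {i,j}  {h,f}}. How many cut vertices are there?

Removing d increases the component count from 1 to 2, so d is a cut vertex.
By contrast removing h leaves 1 component; it is not a cut vertex. No other vertex is a cut vertex either.

1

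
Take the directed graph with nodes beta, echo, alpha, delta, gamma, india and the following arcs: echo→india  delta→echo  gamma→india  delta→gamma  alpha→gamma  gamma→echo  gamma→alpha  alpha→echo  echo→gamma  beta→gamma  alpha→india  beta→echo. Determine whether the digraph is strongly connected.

There is no directed path from echo to delta, so the graph is not strongly connected.

No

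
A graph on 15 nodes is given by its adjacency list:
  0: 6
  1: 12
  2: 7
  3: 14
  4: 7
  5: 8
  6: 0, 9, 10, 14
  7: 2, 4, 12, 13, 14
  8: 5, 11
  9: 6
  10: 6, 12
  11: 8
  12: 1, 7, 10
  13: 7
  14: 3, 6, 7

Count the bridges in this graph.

9

The edges on the cycle 12-7-14-6-10-12 are not bridges since each lies on that cycle.
But removing 9-6 disconnects 9 from 6; removing 8-5 disconnects 8 from 5; removing 14-3 disconnects 14 from 3; removing 7-2 disconnects 7 from 2 — these are bridges.
In total 9 edges are bridges.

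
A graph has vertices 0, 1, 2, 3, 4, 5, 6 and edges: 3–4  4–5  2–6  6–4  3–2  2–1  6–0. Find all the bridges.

The edges on the cycle 3-2-6-4-3 are not bridges since each lies on that cycle.
But removing 6–0 disconnects 6 from 0; removing 4–5 disconnects 4 from 5; removing 2–1 disconnects 2 from 1 — these are bridges.

0-6, 1-2, 4-5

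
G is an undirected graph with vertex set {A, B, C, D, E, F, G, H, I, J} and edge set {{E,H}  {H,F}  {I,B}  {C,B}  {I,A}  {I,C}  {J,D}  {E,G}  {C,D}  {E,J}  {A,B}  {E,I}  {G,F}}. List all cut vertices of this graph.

E

Removing E increases the component count from 1 to 2, so E is a cut vertex.
By contrast removing A leaves 1 component; it is not a cut vertex. No other vertex is a cut vertex either.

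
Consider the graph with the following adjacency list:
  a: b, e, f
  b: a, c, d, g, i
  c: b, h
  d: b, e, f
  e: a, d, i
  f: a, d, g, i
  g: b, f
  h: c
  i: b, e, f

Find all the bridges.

b-c, c-h

The edges on the cycle d-e-i-f-d are not bridges since each lies on that cycle.
But removing b-c disconnects b from c; removing h-c disconnects h from c — these are bridges.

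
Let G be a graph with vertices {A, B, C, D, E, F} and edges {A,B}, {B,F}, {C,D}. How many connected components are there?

E is isolated — a component by itself.
Starting from C we can reach C, D. That is one component of size 2.
Starting from A we can reach A, B, F. That is one component of size 3.
Total: 3 components.

3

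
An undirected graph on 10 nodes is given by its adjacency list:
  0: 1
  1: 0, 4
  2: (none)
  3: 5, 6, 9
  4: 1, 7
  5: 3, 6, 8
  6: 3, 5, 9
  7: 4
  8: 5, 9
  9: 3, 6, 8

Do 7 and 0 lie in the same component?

Yes

From 7 we can reach 0, 1, 4, 7, which includes 0.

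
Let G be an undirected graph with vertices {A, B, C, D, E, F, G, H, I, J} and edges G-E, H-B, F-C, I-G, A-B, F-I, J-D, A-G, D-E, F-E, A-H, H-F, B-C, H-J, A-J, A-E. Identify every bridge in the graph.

The edges on the cycle H-B-C-F-H are not bridges since each lies on that cycle.
Every edge lies on some cycle, so there are no bridges.

none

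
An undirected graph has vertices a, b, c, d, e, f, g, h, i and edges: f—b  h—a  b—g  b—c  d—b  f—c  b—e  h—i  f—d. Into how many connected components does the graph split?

2

Starting from a we can reach a, h, i. That is one component of size 3.
Starting from b we can reach b, c, d, e, f, g. That is one component of size 6.
Total: 2 components.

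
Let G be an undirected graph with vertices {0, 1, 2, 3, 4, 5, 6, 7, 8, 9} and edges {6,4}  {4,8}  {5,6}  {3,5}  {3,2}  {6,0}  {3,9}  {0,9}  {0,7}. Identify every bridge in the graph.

0-7, 2-3, 4-6, 4-8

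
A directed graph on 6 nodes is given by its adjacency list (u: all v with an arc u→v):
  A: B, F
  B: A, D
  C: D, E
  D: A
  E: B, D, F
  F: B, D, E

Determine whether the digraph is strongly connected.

No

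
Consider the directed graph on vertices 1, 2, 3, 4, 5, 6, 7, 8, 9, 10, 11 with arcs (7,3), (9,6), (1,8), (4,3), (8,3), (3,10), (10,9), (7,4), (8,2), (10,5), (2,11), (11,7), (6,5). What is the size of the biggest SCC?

{5} is an SCC by itself.
{7} is an SCC by itself.
{11} is an SCC by itself.
{4} is an SCC by itself.
{8} is an SCC by itself.
(and 6 more singleton SCCs)
The largest has 1 vertex.

1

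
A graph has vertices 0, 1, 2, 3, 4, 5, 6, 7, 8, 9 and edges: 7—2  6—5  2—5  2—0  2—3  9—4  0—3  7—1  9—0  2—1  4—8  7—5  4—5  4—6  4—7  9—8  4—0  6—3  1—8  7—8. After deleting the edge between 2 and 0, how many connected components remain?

2 and 0 are still connected via 2-3-0, so the component count stays at 1.

1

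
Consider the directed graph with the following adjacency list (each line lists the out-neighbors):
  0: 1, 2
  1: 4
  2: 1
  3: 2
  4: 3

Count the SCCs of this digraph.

2

{1, 2, 3, 4} are all mutually reachable — one SCC of size 4.
{0} is an SCC by itself.
That gives 2 strongly connected components.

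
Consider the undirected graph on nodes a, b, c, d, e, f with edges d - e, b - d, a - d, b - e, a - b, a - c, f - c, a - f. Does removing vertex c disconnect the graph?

Deleting c leaves 1 component (was 1) (its neighbors a, f remain connected to each other), so c is not a cut vertex.

No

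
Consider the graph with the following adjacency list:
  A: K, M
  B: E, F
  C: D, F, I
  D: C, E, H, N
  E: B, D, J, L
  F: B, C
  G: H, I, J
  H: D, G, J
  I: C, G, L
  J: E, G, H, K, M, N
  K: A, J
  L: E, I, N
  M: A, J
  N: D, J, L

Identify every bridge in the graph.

none

The edges on the cycle J-K-A-M-J are not bridges since each lies on that cycle.
Every edge lies on some cycle, so there are no bridges.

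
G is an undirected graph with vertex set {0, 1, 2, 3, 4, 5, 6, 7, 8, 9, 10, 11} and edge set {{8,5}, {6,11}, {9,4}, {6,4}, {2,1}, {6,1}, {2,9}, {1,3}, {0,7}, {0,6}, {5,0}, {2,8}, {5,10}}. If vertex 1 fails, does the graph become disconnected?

Yes

Deleting 1 raises the number of components from 1 to 2, so 1 is a cut vertex.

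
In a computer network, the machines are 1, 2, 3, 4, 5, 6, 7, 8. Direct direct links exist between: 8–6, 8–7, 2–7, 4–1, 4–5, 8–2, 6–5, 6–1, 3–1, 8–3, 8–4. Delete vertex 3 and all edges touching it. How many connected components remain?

1

With 3 gone, the remaining components are: {1, 2, 4, 5, 6, 7, 8}.
That is 1 component.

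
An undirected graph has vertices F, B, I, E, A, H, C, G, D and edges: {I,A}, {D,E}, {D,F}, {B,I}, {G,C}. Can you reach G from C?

Yes

From C we can reach C, G, which includes G.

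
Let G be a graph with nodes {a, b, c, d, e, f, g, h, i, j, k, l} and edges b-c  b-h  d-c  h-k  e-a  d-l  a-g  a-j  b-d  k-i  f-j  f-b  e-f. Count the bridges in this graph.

The edges on the cycle b-d-c-b are not bridges since each lies on that cycle.
But removing b-h disconnects b from h; removing g-a disconnects g from a; removing b-f disconnects b from f; removing k-h disconnects k from h — these are bridges.
In total 6 edges are bridges.

6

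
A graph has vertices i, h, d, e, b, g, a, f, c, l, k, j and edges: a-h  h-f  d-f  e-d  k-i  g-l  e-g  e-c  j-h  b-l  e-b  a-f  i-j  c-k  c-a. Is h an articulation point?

No

Deleting h leaves 1 component (was 1) (its neighbors a, f, j remain connected to each other), so h is not a cut vertex.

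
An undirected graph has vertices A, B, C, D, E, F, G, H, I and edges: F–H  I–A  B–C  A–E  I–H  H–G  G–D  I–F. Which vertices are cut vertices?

A, G, H, I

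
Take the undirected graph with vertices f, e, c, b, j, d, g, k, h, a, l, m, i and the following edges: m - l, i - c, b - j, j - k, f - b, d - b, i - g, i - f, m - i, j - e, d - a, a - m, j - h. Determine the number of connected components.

1

Starting from a we can reach a, b, c, d, e, f, g, h, i, j, k, l, m. That is one component of size 13.
Total: 1 component.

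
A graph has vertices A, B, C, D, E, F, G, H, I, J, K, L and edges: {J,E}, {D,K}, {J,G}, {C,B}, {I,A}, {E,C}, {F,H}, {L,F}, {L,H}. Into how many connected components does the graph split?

4

Starting from A we can reach A, I. That is one component of size 2.
Starting from D we can reach D, K. That is one component of size 2.
Starting from F we can reach F, H, L. That is one component of size 3.
Starting from B we can reach B, C, E, G, J. That is one component of size 5.
Total: 4 components.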